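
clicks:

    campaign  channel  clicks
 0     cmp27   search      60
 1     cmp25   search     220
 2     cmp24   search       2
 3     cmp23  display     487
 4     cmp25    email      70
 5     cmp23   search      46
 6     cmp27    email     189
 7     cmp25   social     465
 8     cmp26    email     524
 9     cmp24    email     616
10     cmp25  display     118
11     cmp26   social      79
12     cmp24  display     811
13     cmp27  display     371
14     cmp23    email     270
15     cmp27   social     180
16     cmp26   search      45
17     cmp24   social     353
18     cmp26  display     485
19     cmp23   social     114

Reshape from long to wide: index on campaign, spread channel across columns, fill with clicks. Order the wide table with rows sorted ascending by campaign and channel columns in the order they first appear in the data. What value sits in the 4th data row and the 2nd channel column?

With rows sorted ascending by campaign, row 4 is campaign=cmp26. channel columns in first-appearance order: search, display, email, social; column 2 is display.
Long rows with campaign=cmp26, channel=display: clicks = 485.

485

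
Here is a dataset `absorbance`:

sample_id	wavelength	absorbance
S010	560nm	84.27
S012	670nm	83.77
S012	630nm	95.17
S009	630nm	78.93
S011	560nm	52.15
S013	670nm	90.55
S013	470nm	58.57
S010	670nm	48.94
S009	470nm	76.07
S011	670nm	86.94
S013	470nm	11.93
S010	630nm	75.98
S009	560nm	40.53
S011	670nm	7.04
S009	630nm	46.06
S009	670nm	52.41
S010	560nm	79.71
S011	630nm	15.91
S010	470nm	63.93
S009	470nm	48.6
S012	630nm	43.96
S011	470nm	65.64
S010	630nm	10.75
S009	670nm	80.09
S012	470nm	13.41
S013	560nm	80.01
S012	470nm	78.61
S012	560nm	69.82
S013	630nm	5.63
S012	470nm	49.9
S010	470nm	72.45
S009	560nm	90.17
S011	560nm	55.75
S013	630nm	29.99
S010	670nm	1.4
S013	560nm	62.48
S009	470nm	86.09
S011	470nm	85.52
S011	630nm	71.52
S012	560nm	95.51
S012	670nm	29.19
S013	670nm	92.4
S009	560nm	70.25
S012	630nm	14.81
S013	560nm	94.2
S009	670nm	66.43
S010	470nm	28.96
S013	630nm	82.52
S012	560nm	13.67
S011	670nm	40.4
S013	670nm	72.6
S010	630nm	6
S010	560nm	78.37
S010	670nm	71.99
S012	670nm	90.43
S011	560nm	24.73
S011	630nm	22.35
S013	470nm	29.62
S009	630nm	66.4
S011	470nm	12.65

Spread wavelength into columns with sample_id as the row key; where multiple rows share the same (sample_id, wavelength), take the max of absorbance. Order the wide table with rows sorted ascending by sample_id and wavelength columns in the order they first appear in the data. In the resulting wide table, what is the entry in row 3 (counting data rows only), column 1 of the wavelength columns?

55.75

With rows sorted ascending by sample_id, row 3 is sample_id=S011. wavelength columns in first-appearance order: 560nm, 670nm, 630nm, 470nm; column 1 is 560nm.
Long rows with sample_id=S011, wavelength=560nm: max(52.15, 55.75, 24.73) = 55.75.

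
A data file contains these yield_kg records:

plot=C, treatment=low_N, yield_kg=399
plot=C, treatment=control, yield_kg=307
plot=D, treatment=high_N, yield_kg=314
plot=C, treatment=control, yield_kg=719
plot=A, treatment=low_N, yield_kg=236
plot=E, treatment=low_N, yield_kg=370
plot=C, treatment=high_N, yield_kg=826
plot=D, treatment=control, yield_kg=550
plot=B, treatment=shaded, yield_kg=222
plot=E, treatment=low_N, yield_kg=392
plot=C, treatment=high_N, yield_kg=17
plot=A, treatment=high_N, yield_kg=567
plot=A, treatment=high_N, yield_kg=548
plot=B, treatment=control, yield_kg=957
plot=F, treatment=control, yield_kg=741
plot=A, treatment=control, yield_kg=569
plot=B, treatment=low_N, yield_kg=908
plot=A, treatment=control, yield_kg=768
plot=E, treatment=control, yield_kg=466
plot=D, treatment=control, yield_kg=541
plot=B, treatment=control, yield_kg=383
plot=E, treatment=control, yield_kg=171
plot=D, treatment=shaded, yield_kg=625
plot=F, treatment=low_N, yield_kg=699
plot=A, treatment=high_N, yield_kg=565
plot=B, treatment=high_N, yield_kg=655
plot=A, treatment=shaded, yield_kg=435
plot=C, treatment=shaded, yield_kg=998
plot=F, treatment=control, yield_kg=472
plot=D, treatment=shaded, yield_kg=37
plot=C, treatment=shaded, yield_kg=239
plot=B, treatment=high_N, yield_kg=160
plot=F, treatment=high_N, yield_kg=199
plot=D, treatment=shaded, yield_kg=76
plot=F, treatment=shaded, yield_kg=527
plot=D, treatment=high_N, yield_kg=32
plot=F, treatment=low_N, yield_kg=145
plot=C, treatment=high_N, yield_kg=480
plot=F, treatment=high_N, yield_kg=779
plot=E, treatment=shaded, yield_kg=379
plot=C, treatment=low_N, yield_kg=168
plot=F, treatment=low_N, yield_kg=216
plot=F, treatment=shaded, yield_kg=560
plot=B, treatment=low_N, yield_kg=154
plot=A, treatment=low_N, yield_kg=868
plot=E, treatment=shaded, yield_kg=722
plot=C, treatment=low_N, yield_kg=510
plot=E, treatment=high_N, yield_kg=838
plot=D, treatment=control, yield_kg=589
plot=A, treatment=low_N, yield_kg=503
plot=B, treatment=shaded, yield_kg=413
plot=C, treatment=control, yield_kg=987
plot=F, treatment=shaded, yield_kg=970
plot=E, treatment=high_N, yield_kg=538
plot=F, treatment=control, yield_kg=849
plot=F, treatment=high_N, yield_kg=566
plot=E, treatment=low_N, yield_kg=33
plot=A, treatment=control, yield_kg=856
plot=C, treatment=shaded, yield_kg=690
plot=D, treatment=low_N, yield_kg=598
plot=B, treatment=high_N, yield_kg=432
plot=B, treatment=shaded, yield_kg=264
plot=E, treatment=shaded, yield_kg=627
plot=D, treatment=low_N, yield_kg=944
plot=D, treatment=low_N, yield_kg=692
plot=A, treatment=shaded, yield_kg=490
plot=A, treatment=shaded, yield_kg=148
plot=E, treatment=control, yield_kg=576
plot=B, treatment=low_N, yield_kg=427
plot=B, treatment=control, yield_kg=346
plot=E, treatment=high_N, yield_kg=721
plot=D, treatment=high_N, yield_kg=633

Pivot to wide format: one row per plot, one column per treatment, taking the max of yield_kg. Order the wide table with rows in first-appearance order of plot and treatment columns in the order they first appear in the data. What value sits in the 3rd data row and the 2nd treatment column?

856

With rows in first-appearance order of plot, row 3 is plot=A. treatment columns in first-appearance order: low_N, control, high_N, shaded; column 2 is control.
Long rows with plot=A, treatment=control: max(569, 768, 856) = 856.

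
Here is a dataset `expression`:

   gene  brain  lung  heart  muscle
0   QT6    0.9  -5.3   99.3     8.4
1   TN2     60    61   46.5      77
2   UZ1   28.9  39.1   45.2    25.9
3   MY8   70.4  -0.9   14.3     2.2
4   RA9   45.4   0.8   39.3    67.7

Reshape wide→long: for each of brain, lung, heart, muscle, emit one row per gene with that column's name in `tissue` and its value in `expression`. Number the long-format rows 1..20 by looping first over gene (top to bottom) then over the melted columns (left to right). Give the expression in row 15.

14.3

20 rows total (5 × 4). Row 15: index ⌊(15-1)/4⌋ = 3 into gene → MY8; (15-1) mod 4 = 2 into the melted columns → heart.
So row 15 is (MY8, heart, 14.3); expression = 14.3.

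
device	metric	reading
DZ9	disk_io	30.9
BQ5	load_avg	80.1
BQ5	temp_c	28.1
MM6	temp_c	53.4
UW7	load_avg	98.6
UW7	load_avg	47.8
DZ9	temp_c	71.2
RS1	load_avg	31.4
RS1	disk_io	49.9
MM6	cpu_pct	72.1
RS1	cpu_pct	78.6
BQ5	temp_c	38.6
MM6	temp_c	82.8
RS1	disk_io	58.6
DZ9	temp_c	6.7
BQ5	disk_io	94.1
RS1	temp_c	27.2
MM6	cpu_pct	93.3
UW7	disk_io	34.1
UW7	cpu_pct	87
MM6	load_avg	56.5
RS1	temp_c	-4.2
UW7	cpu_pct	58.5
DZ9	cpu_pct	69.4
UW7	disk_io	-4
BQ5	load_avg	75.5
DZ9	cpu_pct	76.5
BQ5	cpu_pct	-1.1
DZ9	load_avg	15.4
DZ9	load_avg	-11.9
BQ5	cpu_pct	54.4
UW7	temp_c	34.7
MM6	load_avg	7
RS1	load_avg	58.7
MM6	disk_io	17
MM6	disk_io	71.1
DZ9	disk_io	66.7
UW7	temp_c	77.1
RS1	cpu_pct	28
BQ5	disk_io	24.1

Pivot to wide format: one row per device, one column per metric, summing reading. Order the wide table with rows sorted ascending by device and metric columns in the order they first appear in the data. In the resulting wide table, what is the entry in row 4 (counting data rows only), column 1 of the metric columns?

With rows sorted ascending by device, row 4 is device=RS1. metric columns in first-appearance order: disk_io, load_avg, temp_c, cpu_pct; column 1 is disk_io.
Long rows with device=RS1, metric=disk_io: 49.9 + 58.6 = 108.5.

108.5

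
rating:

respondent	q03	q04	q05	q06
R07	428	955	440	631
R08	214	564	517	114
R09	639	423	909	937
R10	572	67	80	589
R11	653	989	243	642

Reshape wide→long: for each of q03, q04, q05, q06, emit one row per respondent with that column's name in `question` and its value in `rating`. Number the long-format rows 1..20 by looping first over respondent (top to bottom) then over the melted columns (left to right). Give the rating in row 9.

20 rows total (5 × 4). Row 9: index ⌊(9-1)/4⌋ = 2 into respondent → R09; (9-1) mod 4 = 0 into the melted columns → q03.
So row 9 is (R09, q03, 639); rating = 639.

639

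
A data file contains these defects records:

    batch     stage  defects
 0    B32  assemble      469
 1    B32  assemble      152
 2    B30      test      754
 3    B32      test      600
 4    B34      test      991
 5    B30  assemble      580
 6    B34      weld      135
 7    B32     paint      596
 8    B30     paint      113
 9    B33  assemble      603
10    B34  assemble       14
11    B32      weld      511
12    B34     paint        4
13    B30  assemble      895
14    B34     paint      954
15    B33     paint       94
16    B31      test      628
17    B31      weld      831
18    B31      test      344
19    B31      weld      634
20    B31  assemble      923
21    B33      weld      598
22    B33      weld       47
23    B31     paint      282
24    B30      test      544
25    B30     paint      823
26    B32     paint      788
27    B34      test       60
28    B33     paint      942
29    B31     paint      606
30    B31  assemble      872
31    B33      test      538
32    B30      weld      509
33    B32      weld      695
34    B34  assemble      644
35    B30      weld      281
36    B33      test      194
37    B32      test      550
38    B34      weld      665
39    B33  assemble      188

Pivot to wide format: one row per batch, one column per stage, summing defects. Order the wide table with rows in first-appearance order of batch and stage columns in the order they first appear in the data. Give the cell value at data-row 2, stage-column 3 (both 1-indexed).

With rows in first-appearance order of batch, row 2 is batch=B30. stage columns in first-appearance order: assemble, test, weld, paint; column 3 is weld.
Long rows with batch=B30, stage=weld: 509 + 281 = 790.

790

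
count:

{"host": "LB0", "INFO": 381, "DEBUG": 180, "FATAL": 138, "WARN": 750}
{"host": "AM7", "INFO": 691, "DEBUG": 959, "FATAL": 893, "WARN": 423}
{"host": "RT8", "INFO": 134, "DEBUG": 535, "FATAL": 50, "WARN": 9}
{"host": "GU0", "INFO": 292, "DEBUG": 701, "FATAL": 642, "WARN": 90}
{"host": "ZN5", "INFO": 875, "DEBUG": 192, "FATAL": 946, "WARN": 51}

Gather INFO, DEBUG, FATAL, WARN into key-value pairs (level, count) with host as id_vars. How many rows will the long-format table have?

20

5 host values × 4 melted columns = 20 rows.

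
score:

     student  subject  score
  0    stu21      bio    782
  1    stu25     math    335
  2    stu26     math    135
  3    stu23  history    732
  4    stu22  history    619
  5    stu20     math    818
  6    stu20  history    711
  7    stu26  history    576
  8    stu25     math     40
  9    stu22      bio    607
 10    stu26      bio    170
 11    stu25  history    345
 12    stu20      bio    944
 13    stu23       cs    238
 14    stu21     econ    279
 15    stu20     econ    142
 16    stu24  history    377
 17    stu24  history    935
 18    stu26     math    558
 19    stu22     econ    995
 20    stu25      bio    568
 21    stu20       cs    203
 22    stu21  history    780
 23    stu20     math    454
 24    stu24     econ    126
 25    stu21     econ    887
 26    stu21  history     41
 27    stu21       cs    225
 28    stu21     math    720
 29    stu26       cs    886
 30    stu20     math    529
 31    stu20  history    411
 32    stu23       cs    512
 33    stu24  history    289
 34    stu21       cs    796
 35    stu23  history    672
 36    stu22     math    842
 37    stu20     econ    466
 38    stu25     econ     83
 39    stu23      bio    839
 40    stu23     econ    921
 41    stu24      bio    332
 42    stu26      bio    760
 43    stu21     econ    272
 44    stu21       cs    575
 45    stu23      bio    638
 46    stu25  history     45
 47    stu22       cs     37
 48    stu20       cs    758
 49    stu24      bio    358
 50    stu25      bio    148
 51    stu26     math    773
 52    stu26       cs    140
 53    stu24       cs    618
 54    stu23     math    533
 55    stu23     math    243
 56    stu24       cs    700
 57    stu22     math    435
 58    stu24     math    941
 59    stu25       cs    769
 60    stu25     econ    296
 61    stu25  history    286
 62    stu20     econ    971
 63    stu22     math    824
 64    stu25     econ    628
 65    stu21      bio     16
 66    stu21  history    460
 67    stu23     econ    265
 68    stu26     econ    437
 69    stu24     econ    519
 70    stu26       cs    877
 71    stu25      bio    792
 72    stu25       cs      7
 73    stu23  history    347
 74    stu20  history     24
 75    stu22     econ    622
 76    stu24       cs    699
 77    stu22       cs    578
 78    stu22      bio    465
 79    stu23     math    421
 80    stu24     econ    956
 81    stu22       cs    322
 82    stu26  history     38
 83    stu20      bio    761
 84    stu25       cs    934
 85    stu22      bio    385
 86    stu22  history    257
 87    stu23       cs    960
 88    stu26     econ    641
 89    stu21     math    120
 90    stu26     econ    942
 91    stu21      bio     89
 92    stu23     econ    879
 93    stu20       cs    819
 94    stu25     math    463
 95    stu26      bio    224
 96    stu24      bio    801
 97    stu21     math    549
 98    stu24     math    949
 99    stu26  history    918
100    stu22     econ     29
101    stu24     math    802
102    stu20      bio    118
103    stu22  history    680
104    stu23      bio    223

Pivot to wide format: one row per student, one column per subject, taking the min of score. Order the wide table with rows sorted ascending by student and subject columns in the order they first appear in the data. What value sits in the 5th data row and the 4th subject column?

With rows sorted ascending by student, row 5 is student=stu24. subject columns in first-appearance order: bio, math, history, cs, econ; column 4 is cs.
Long rows with student=stu24, subject=cs: min(618, 700, 699) = 618.

618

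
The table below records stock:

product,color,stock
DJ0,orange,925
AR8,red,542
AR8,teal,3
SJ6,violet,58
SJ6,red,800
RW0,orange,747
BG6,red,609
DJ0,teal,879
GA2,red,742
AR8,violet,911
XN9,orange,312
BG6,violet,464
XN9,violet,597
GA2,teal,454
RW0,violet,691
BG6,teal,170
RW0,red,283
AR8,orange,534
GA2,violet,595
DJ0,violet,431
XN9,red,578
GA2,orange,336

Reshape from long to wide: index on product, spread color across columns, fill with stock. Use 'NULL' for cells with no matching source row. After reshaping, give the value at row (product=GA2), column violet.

The long row with product=GA2, color=violet has stock=595.

595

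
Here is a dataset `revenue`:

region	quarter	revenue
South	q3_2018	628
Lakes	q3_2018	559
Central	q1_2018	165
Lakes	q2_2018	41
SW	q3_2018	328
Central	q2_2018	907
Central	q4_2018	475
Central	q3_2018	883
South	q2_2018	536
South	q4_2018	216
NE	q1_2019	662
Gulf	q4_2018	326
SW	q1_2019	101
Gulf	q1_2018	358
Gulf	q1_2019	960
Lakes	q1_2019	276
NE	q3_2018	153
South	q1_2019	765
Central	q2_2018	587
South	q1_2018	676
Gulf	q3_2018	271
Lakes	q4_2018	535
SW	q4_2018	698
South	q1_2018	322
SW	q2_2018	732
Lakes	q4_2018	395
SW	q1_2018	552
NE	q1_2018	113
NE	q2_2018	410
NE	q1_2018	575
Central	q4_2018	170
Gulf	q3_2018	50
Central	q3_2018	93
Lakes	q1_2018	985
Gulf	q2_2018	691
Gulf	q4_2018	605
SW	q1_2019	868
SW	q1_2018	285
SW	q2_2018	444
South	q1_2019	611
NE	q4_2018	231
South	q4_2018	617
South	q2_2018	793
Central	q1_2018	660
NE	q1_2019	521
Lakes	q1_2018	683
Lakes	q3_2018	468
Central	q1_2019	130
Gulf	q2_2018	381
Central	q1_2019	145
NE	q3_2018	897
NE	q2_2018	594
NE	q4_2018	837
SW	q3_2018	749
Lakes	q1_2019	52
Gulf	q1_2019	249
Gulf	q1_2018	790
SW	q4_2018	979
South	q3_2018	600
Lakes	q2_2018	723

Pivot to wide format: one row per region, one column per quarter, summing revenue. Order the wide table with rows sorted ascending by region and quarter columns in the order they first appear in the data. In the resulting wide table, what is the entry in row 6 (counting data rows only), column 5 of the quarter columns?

1376

With rows sorted ascending by region, row 6 is region=South. quarter columns in first-appearance order: q3_2018, q1_2018, q2_2018, q4_2018, q1_2019; column 5 is q1_2019.
Long rows with region=South, quarter=q1_2019: 765 + 611 = 1376.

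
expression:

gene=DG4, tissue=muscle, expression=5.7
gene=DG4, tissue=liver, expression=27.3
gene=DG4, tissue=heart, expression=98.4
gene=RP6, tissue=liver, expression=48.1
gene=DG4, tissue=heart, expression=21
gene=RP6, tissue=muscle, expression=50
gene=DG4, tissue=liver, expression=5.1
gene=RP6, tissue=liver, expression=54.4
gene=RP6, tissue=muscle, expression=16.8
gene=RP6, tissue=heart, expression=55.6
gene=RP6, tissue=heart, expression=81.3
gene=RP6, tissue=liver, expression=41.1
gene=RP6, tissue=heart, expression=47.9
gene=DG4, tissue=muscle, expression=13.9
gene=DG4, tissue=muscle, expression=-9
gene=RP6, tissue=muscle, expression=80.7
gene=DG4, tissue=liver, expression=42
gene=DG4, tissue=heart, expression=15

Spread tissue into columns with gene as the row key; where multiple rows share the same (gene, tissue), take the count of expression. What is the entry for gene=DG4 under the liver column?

3

Rows with gene=DG4 and tissue=liver: expression values are 27.3, 5.1, 42.
3 rows match — count = 3.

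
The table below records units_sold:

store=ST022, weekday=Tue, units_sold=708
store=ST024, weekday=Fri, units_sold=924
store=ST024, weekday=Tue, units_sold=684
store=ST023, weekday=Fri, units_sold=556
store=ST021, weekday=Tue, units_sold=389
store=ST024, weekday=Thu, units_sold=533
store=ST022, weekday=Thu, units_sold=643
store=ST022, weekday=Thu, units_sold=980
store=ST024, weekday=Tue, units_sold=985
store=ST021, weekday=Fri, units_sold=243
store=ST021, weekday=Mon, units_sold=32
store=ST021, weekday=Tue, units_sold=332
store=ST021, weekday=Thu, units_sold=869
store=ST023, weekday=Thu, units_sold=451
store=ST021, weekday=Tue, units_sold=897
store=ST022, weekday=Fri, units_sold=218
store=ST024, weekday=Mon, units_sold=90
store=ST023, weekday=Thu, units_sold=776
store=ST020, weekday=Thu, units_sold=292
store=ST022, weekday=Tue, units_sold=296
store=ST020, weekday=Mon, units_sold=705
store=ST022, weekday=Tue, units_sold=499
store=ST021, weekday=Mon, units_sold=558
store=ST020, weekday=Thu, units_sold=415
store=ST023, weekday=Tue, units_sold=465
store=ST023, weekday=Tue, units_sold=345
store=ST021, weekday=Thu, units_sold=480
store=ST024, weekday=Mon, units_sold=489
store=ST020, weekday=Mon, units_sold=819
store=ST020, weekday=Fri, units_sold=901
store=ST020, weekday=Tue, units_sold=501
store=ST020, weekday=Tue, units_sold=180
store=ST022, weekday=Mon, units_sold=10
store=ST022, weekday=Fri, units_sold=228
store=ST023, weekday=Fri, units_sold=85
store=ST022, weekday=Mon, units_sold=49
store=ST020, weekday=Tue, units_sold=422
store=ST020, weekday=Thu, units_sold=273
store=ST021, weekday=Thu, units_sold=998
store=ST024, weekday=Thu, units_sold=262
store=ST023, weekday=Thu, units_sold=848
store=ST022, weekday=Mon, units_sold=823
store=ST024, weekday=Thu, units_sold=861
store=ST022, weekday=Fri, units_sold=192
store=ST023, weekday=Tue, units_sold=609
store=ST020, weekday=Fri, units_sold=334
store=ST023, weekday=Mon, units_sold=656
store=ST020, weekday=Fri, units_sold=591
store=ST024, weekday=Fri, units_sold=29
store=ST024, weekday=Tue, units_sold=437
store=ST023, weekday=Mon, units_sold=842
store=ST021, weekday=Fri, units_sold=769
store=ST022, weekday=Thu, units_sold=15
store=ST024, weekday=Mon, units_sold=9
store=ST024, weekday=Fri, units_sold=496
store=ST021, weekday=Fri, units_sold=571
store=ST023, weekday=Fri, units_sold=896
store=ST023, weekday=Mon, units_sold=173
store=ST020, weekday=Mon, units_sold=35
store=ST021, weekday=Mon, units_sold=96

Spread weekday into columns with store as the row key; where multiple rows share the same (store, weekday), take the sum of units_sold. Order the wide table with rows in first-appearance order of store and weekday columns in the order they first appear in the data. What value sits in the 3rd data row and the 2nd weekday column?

1537

With rows in first-appearance order of store, row 3 is store=ST023. weekday columns in first-appearance order: Tue, Fri, Thu, Mon; column 2 is Fri.
Long rows with store=ST023, weekday=Fri: 556 + 85 + 896 = 1537.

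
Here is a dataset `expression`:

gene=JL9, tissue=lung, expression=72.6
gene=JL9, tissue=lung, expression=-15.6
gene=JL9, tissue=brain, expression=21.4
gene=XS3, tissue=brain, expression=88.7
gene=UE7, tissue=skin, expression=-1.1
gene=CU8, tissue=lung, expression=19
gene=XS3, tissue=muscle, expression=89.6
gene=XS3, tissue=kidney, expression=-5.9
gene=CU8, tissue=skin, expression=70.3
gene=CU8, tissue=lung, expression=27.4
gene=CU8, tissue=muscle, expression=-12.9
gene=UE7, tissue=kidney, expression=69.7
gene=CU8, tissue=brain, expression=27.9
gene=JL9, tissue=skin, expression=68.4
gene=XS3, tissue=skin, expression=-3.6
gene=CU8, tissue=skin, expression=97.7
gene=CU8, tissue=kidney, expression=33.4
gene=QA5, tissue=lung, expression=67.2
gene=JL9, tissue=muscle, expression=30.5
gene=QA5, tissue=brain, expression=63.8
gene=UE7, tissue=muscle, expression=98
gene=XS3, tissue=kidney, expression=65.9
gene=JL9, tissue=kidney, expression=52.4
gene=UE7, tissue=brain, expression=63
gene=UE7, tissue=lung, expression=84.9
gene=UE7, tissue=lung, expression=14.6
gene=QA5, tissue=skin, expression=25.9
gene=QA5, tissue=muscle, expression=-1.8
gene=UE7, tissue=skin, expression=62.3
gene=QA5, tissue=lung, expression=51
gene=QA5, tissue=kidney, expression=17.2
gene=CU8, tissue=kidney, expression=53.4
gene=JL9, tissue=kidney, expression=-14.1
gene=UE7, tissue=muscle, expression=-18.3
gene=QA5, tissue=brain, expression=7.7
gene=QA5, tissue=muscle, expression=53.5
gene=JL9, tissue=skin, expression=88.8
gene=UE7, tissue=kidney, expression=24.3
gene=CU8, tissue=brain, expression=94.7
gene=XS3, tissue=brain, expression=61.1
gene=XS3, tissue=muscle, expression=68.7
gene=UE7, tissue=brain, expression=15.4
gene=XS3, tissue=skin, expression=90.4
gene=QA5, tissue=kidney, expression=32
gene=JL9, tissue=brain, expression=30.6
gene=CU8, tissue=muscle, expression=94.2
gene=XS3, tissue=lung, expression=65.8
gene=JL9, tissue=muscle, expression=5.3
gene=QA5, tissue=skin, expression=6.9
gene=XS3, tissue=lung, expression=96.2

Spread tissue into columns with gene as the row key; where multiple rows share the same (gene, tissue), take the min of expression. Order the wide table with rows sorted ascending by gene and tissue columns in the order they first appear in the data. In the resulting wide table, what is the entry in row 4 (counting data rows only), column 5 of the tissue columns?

24.3

With rows sorted ascending by gene, row 4 is gene=UE7. tissue columns in first-appearance order: lung, brain, skin, muscle, kidney; column 5 is kidney.
Long rows with gene=UE7, tissue=kidney: min(69.7, 24.3) = 24.3.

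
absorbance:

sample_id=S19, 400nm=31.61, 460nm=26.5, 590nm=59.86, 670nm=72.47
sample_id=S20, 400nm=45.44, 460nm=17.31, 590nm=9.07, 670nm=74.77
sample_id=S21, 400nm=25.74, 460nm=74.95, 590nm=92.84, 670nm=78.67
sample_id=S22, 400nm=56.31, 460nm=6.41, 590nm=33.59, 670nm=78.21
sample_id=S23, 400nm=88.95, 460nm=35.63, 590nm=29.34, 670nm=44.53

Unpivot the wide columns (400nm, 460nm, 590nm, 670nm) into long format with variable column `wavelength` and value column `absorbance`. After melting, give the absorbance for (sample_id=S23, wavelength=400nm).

Unpivoting turns each (sample_id, wide-column) pair into one long row.
The wide cell at row S23, column 400nm holds 88.95, so the long row (S23, 400nm) has absorbance=88.95.

88.95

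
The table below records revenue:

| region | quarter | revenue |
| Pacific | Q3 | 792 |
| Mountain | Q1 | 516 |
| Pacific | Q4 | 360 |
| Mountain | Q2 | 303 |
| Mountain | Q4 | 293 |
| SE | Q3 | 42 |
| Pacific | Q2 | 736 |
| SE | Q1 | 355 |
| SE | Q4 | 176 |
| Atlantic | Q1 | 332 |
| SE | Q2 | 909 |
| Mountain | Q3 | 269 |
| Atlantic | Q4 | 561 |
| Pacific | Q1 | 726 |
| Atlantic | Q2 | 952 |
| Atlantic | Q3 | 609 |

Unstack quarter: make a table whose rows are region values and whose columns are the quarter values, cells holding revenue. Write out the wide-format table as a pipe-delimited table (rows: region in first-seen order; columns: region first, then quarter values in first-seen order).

Columns: region plus the 4 distinct quarter values (Q3, Q1, Q4, Q2).
For example, row Pacific column Q3 takes revenue=792 from the long row (Pacific, Q3).

| region | Q3 | Q1 | Q4 | Q2 |
| Pacific | 792 | 726 | 360 | 736 |
| Mountain | 269 | 516 | 293 | 303 |
| SE | 42 | 355 | 176 | 909 |
| Atlantic | 609 | 332 | 561 | 952 |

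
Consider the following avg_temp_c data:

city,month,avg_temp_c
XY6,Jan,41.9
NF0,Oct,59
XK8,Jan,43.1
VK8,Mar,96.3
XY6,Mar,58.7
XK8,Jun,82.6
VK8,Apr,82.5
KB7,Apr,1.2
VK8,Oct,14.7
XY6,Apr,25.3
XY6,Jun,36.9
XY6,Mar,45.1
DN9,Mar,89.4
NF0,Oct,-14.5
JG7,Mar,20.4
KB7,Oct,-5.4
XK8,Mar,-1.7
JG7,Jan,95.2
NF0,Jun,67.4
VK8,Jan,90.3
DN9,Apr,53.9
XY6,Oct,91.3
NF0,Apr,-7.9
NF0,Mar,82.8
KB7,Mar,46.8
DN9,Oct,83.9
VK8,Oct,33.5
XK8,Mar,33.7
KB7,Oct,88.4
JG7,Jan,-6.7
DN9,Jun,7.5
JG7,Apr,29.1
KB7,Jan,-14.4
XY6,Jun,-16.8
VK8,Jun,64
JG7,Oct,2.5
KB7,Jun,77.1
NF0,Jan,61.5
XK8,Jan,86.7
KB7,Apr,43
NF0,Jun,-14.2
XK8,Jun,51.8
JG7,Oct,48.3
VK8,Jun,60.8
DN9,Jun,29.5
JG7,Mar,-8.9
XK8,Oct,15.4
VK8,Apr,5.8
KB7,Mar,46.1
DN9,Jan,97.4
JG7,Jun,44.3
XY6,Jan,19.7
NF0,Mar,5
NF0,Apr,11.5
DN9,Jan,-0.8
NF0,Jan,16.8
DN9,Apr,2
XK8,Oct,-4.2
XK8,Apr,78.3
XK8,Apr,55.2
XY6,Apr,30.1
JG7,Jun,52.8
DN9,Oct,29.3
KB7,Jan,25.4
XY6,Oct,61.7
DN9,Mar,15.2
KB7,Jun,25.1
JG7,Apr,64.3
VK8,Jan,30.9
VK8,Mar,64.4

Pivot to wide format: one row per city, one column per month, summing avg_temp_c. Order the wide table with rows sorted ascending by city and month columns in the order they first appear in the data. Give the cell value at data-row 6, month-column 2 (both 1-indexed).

11.2

With rows sorted ascending by city, row 6 is city=XK8. month columns in first-appearance order: Jan, Oct, Mar, Jun, Apr; column 2 is Oct.
Long rows with city=XK8, month=Oct: 15.4 + -4.2 = 11.2.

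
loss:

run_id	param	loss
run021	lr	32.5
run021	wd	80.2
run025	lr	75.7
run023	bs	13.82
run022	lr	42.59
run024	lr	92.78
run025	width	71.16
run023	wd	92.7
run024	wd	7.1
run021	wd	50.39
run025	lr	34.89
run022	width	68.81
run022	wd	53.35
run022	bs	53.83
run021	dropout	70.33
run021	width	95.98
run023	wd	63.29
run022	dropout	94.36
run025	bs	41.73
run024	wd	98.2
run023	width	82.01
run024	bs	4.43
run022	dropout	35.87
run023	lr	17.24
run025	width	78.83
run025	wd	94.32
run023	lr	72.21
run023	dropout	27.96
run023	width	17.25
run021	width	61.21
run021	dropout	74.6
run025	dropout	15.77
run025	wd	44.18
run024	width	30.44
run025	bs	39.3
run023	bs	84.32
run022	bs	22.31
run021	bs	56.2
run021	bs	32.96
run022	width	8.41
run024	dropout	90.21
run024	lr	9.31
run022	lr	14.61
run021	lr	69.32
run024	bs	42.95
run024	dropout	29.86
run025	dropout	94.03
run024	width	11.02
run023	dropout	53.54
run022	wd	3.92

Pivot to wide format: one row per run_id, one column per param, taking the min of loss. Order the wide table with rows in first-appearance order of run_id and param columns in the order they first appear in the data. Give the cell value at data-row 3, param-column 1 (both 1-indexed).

With rows in first-appearance order of run_id, row 3 is run_id=run023. param columns in first-appearance order: lr, wd, bs, width, dropout; column 1 is lr.
Long rows with run_id=run023, param=lr: min(17.24, 72.21) = 17.24.

17.24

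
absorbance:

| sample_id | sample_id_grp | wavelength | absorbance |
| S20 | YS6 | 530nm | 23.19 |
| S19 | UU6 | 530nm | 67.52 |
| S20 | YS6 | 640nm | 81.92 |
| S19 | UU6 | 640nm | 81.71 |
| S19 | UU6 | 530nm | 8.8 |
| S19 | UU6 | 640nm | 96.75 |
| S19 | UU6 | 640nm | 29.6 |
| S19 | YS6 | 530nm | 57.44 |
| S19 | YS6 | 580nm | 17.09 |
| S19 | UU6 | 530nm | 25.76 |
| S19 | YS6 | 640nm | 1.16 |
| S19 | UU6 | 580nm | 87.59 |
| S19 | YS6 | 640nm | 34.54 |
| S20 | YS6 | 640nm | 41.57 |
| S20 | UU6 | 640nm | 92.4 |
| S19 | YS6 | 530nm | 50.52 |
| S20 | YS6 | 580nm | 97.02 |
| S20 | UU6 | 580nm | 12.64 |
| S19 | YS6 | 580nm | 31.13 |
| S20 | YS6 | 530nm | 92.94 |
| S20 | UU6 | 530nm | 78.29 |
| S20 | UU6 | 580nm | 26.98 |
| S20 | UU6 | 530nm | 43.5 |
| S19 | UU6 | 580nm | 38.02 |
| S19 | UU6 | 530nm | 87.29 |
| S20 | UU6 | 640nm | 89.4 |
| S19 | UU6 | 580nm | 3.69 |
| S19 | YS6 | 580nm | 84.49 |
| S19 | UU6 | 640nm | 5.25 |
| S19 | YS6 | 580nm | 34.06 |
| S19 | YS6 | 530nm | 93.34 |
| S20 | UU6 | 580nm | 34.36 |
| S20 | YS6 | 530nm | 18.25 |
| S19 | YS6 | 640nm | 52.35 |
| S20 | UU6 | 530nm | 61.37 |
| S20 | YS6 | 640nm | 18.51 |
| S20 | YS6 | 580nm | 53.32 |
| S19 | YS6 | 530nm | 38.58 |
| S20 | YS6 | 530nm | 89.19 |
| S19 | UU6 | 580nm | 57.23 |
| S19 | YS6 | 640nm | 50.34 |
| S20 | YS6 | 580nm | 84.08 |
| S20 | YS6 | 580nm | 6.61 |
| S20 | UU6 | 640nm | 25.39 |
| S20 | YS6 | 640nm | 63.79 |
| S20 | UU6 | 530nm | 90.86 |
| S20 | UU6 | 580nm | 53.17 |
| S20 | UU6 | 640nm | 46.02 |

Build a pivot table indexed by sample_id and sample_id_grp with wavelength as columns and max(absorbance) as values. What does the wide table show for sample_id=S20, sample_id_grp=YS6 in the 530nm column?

Rows with sample_id=S20, sample_id_grp=YS6 and wavelength=530nm: absorbance values are 23.19, 92.94, 18.25, 89.19.
max(23.19, 92.94, 18.25, 89.19) = 92.94.

92.94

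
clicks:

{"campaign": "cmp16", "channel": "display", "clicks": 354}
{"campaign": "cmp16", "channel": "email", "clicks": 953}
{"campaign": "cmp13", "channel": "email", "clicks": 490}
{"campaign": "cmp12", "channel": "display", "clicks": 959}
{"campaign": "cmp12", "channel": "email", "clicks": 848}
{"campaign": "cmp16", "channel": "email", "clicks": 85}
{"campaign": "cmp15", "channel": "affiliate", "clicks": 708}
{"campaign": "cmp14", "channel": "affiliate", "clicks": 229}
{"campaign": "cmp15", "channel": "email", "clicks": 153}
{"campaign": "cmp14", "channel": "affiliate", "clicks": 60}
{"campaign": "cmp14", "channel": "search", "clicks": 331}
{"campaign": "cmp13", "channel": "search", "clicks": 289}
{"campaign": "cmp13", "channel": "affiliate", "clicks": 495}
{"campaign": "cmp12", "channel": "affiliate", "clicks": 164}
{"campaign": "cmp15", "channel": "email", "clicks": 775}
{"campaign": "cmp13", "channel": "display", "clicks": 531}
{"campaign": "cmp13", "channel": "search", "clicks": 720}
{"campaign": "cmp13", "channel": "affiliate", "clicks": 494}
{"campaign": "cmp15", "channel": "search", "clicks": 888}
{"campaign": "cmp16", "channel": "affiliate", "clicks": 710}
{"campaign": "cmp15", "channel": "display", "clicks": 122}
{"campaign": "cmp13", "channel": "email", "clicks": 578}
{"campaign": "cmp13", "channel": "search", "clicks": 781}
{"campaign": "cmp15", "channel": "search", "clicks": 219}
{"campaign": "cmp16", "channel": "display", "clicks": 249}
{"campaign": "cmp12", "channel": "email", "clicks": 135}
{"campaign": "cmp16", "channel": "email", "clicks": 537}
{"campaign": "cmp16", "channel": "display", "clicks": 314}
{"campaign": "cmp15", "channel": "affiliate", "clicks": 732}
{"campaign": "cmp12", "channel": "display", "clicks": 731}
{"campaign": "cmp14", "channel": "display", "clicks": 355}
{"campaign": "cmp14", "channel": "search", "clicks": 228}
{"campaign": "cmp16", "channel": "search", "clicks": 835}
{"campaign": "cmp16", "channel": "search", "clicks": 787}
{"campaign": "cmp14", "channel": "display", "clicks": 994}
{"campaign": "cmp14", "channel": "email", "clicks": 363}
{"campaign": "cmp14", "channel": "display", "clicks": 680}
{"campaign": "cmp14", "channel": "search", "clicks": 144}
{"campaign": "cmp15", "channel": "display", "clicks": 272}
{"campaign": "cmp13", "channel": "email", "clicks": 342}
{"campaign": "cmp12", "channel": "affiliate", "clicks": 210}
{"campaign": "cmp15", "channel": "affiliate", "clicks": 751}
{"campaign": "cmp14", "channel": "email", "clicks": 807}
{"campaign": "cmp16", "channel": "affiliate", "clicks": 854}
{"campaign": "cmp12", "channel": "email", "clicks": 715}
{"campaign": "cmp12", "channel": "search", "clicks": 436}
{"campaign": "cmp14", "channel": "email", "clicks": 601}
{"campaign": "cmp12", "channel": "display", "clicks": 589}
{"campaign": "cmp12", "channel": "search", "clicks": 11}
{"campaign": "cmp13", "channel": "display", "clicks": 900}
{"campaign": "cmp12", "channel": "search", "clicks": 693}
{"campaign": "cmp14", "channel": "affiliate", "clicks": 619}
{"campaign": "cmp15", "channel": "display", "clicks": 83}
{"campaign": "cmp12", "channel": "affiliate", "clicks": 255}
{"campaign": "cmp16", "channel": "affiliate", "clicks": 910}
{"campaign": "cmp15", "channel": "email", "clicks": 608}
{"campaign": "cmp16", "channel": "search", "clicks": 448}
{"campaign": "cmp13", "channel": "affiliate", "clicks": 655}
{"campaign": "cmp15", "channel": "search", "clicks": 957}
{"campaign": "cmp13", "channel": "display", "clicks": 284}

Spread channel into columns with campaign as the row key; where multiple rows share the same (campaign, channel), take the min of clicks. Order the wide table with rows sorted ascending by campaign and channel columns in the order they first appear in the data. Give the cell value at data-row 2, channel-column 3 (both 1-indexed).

494

With rows sorted ascending by campaign, row 2 is campaign=cmp13. channel columns in first-appearance order: display, email, affiliate, search; column 3 is affiliate.
Long rows with campaign=cmp13, channel=affiliate: min(495, 494, 655) = 494.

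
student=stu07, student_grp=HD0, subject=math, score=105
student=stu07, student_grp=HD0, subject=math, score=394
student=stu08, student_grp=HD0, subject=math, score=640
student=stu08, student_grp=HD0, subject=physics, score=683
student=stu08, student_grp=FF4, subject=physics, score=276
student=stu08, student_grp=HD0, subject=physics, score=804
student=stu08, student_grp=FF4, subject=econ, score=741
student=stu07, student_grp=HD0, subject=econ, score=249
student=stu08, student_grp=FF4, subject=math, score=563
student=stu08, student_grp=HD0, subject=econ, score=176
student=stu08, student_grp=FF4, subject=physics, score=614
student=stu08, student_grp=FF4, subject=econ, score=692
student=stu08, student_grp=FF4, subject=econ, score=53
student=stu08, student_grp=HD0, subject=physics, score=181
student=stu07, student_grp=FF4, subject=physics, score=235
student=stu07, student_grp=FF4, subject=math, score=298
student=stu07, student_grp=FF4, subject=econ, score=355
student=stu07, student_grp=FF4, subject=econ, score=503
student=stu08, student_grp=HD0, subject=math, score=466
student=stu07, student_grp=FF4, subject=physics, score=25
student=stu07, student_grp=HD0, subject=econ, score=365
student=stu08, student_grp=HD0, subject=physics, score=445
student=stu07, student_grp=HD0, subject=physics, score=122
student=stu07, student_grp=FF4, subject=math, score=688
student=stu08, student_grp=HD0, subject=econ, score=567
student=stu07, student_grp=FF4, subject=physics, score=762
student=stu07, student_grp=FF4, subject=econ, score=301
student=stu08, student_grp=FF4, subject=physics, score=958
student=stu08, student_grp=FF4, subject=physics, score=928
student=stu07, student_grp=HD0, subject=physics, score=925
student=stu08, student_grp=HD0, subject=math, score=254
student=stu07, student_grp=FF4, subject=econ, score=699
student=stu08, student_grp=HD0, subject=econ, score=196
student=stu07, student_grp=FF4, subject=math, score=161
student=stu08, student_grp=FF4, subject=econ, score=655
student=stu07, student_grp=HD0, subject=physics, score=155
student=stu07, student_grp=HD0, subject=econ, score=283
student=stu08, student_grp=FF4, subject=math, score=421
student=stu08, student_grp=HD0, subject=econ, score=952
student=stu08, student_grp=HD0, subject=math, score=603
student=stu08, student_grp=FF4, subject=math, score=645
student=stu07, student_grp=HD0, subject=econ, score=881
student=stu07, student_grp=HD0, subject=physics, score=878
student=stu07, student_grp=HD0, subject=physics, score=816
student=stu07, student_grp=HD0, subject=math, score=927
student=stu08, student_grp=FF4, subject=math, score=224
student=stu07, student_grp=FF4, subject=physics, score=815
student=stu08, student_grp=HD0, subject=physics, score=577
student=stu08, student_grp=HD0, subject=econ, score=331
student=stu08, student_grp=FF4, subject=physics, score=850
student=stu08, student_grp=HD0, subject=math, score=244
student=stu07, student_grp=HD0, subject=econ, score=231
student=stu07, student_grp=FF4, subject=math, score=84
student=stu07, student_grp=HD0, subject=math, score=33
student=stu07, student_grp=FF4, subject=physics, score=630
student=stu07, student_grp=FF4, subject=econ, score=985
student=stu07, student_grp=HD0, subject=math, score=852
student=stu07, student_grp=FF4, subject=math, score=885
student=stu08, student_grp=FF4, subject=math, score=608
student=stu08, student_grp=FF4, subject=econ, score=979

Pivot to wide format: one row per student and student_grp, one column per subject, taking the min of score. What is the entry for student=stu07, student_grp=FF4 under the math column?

84

Rows with student=stu07, student_grp=FF4 and subject=math: score values are 298, 688, 161, 84, 885.
min(298, 688, 161, 84, 885) = 84.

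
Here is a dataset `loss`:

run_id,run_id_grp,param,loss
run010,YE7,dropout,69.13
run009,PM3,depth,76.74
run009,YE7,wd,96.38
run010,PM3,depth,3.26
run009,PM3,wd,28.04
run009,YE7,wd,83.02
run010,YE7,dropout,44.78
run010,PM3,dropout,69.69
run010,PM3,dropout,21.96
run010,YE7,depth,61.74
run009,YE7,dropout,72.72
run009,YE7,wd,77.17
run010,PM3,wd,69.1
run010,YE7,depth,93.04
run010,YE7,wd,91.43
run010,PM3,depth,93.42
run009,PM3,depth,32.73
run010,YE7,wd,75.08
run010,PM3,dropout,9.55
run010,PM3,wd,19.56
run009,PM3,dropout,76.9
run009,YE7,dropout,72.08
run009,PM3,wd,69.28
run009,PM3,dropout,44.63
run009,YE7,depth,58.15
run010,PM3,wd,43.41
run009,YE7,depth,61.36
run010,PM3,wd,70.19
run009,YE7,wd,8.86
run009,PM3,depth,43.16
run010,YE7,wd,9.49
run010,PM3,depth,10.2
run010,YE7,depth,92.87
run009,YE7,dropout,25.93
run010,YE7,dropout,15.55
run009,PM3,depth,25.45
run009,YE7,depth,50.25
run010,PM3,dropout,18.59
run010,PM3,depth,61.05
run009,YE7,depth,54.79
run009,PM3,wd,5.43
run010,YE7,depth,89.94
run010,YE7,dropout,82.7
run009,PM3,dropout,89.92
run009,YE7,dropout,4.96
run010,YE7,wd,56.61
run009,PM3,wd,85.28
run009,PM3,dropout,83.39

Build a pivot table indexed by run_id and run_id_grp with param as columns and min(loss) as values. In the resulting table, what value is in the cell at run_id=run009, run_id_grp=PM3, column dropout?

44.63

Rows with run_id=run009, run_id_grp=PM3 and param=dropout: loss values are 76.9, 44.63, 89.92, 83.39.
min(76.9, 44.63, 89.92, 83.39) = 44.63.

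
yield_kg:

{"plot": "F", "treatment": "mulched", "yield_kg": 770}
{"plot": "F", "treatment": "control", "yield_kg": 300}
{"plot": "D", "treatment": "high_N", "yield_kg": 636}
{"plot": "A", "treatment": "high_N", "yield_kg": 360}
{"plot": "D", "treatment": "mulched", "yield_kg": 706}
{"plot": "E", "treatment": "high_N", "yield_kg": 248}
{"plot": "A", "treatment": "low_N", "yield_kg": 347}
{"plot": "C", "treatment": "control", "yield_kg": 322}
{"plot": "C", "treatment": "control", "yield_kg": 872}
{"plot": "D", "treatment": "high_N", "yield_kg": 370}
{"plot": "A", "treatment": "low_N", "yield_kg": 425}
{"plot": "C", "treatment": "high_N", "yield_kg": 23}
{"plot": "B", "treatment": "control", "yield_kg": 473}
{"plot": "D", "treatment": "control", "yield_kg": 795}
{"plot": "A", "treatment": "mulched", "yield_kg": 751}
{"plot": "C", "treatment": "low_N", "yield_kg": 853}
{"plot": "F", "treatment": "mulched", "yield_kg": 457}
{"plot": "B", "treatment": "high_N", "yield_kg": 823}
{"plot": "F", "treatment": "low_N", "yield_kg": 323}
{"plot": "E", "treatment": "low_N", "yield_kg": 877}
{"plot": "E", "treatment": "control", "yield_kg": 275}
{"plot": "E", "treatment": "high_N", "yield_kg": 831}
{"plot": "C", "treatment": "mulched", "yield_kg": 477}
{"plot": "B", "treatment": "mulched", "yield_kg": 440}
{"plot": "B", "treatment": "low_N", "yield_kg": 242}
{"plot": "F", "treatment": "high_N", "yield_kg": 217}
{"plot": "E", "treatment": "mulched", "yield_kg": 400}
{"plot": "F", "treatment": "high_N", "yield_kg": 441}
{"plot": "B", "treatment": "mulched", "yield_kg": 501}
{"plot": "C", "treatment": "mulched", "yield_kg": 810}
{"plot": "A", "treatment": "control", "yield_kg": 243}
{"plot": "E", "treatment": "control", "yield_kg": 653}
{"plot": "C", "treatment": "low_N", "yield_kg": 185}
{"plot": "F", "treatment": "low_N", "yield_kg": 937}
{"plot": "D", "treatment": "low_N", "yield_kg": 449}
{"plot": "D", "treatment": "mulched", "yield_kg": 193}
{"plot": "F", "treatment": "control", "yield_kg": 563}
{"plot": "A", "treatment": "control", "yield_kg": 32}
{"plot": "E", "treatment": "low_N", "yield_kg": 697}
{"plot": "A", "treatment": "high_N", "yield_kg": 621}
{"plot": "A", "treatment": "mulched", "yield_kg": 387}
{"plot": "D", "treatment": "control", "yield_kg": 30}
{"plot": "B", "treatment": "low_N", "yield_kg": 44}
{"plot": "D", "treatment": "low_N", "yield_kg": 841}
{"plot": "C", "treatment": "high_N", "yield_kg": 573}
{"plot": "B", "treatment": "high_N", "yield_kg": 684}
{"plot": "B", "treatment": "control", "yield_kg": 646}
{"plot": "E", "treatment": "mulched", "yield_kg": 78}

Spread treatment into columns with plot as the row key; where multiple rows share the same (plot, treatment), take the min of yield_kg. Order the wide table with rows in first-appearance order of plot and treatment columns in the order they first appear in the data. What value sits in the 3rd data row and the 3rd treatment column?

360

With rows in first-appearance order of plot, row 3 is plot=A. treatment columns in first-appearance order: mulched, control, high_N, low_N; column 3 is high_N.
Long rows with plot=A, treatment=high_N: min(360, 621) = 360.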